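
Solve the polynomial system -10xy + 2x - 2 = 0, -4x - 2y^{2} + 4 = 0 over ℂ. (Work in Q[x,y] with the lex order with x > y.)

{(1, 0), (-1/100 + sqrt(201)/100, 1/10 - sqrt(201)/10), (-sqrt(201)/100 - 1/100, 1/10 + sqrt(201)/10)}

Compute a lex Gröbner basis by Buchberger's algorithm.
f_1 = -10xy + 2x - 2, LT = xy.
f_2 = -4x - 2y^{2} + 4, LT = x.

S(f_1,f_2): lcm = xy. S = -\tfrac{1}{5}x - \tfrac{1}{2}y^{3} + y + \tfrac{1}{5}.
  leading term x: subtract (\tfrac{1}{20})·f_2 from -\tfrac{1}{5}x - \tfrac{1}{2}y^{3} + y + \tfrac{1}{5} → -\tfrac{1}{2}y^{3} + \tfrac{1}{10}y^{2} + y
  leading term y^{3}: no divisor's leading term divides it; move -\tfrac{1}{2}y^{3} to the remainder.
  leading term y^{2}: no divisor's leading term divides it; move \tfrac{1}{10}y^{2} to the remainder.
  leading term y: no divisor's leading term divides it; move y to the remainder.
  remainder -\tfrac{1}{2}y^{3} + \tfrac{1}{10}y^{2} + y ≠ 0; add h_3 = -\tfrac{1}{2}y^{3} + \tfrac{1}{10}y^{2} + y to the basis.

S(f_1,h_3): lcm = xy^{3}. S = 2xy + \tfrac{1}{5}y^{2}.
  leading term xy: subtract (-\tfrac{1}{5})·f_1 from 2xy + \tfrac{1}{5}y^{2} → \tfrac{2}{5}x + \tfrac{1}{5}y^{2} - \tfrac{2}{5}
  leading term x: subtract (-\tfrac{1}{10})·f_2 from \tfrac{2}{5}x + \tfrac{1}{5}y^{2} - \tfrac{2}{5} → 0
  remainder 0.

S(f_2,h_3): leading monomials are coprime, so the S-polynomial reduces to 0 (Buchberger's first criterion).
Every S-polynomial of the final basis reduces to 0, so we have a Gröbner basis.
Inter-reduce: drop elements whose leading term is divisible by another's, tail-reduce, and make monic.
Reduced Gröbner basis: {x + \tfrac{1}{2}y^{2} - 1, y^{3} - \tfrac{1}{5}y^{2} - 2y}.

Elimination: the polynomial y^{3} - \tfrac{1}{5}y^{2} - 2y lies in the elimination ideal for y, so y ∈ {0, 1/10 - sqrt(201)/10, 1/10 + sqrt(201)/10}. For each such y, the remaining basis elements (now univariate) give the rest of the solution.
  y = 0: the earlier basis element becomes x - 1 = 0, giving x = 1 — point (1, 0).
  y = 1/10 - sqrt(201)/10: the earlier basis element becomes x - sqrt(201)/100 + 1/100 = 0, giving x = -1/100 + sqrt(201)/100 — point (-1/100 + sqrt(201)/100, 1/10 - sqrt(201)/10).
  y = 1/10 + sqrt(201)/10: the earlier basis element becomes x + 1/100 + sqrt(201)/100 = 0, giving x = -sqrt(201)/100 - 1/100 — point (-sqrt(201)/100 - 1/100, 1/10 + sqrt(201)/10).
Each listed point satisfies every original equation (direct substitution).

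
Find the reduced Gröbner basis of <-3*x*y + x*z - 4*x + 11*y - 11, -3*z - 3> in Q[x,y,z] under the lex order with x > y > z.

The reduced Gröbner basis is the canonical form of the ideal for this ordering.

f_1 = -3*x*y + x*z - 4*x + 11*y - 11, LT = x*y.
f_2 = -3*z - 3, LT = z.

The S-polynomials (S(f_1,f_2)) all reduce to 0 modulo the current basis, so we have a Gröbner basis.

G = {x*y + 5/3*x - 11/3*y + 11/3, z + 1}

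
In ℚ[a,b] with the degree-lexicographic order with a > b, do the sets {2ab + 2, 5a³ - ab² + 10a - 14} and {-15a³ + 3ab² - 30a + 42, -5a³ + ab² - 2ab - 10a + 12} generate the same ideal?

Two ideals are equal iff their reduced Gröbner bases coincide (the reduced basis is unique for a fixed ordering).
Buchberger on the first generating set:
f_1 = 2ab + 2, LT = ab.
f_2 = 5a³ - ab² + 10a - 14, LT = a³.

S(f_1,f_2): lcm = a³b. S = ⅕ab³ + a² - 2ab + 14/5b.
  leading term ab³: subtract (1/10b²)·f_1 from ⅕ab³ + a² - 2ab + 14/5b → a² - 2ab - ⅕b² + 14/5b
  leading term a²: no divisor's leading term divides it; move a² to the remainder.
  leading term ab: subtract (-1)·f_1 from -2ab - ⅕b² + 14/5b → -⅕b² + 14/5b + 2
  leading term b²: no divisor's leading term divides it; move -⅕b² to the remainder.
  leading term b: no divisor's leading term divides it; move 14/5b to the remainder.
  leading term 1: no divisor's leading term divides it; move 2 to the remainder.
  remainder a² - ⅕b² + 14/5b + 2 ≠ 0; add g_3 = a² - ⅕b² + 14/5b + 2 to the basis.

S(f_1,g_3): lcm = a²b. S = ⅕b³ - 14/5b² + a - 2b.
  leading term b³: no divisor's leading term divides it; move ⅕b³ to the remainder.
  leading term b²: no divisor's leading term divides it; move -14/5b² to the remainder.
  leading term a: no divisor's leading term divides it; move a to the remainder.
  leading term b: no divisor's leading term divides it; move -2b to the remainder.
  remainder ⅕b³ - 14/5b² + a - 2b ≠ 0; add g_4 = ⅕b³ - 14/5b² + a - 2b to the basis.

The other S-polynomials (S(f_2,g_3), S(f_1,g_4), S(f_2,g_4), S(g_3,g_4)) all reduce to 0 modulo the current basis, so we have a Gröbner basis.
Inter-reduce: drop elements whose leading term is divisible by another's, tail-reduce, and make monic.
Reduced Gröbner basis: {b³ - 14b² + 5a - 10b, a² - ⅕b² + 14/5b + 2, ab + 1}.

Buchberger on the second generating set:
h_1 = -15a³ + 3ab² - 30a + 42, LT = a³.
h_2 = -5a³ + ab² - 2ab - 10a + 12, LT = a³.

S(h_1,h_2): lcm = a³. S = -⅖ab - ⅖.
  leading term ab: no divisor's leading term divides it; move -⅖ab to the remainder.
  leading term 1: no divisor's leading term divides it; move -⅖ to the remainder.
  remainder -⅖ab - ⅖ ≠ 0; add k_3 = -⅖ab - ⅖ to the basis.

S(h_1,k_3): lcm = a³b. S = -⅕ab³ - a² + 2ab - 14/5b.
  leading term ab³: subtract (½b²)·k_3 from -⅕ab³ - a² + 2ab - 14/5b → -a² + 2ab + ⅕b² - 14/5b
  leading term a²: no divisor's leading term divides it; move -a² to the remainder.
  leading term ab: subtract (-5)·k_3 from 2ab + ⅕b² - 14/5b → ⅕b² - 14/5b - 2
  leading term b²: no divisor's leading term divides it; move ⅕b² to the remainder.
  leading term b: no divisor's leading term divides it; move -14/5b to the remainder.
  leading term 1: no divisor's leading term divides it; move -2 to the remainder.
  remainder -a² + ⅕b² - 14/5b - 2 ≠ 0; add k_4 = -a² + ⅕b² - 14/5b - 2 to the basis.

S(k_3,k_4): lcm = a²b. S = ⅕b³ - 14/5b² + a - 2b.
  leading term b³: no divisor's leading term divides it; move ⅕b³ to the remainder.
  leading term b²: no divisor's leading term divides it; move -14/5b² to the remainder.
  leading term a: no divisor's leading term divides it; move a to the remainder.
  leading term b: no divisor's leading term divides it; move -2b to the remainder.
  remainder ⅕b³ - 14/5b² + a - 2b ≠ 0; add k_5 = ⅕b³ - 14/5b² + a - 2b to the basis.

The other S-polynomials (S(h_2,k_3), S(h_1,k_4), S(h_2,k_4), S(h_1,k_5), S(h_2,k_5), S(k_3,k_5), S(k_4,k_5)) all reduce to 0 modulo the current basis, so we have a Gröbner basis.
Inter-reduce: drop elements whose leading term is divisible by another's, tail-reduce, and make monic.
Reduced Gröbner basis: {b³ - 14b² + 5a - 10b, a² - ⅕b² + 14/5b + 2, ab + 1}.

These coincide, so the ideals are equal.
The choice of monomial ordering does not affect the verdict — as long as both bases are computed under the same ordering, their equality decides ideal equality.

Yes, the ideals are equal.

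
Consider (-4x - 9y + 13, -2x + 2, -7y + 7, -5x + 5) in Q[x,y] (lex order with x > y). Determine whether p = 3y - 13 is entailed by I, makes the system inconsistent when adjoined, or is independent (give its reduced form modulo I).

First compute the reduced Gröbner basis of I by Buchberger's algorithm.
f_1 = -4x - 9y + 13, LT = x.
f_2 = -2x + 2, LT = x.
f_3 = -7y + 7, LT = y.
f_4 = -5x + 5, LT = x.

S(f_1,f_2): lcm = x. S = 9/4y - 9/4.
  leading term y: subtract (-9/28)·f_3 from 9/4y - 9/4 → 0
  remainder 0.

S(f_1,f_3): leading monomials are coprime, so the S-polynomial reduces to 0 (Buchberger's first criterion).
S(f_1,f_4): lcm = x. S = 9/4y - 9/4.
  leading term y: subtract (-9/28)·f_3 from 9/4y - 9/4 → 0
  remainder 0.

S(f_2,f_3): leading monomials are coprime, so the S-polynomial reduces to 0 (Buchberger's first criterion).
S(f_2,f_4): lcm = x. S = 0.
  remainder 0.

S(f_3,f_4): leading monomials are coprime, so the S-polynomial reduces to 0 (Buchberger's first criterion).
Every S-polynomial of the final basis reduces to 0, so we have a Gröbner basis.
Inter-reduce: drop elements whose leading term is divisible by another's, tail-reduce, and make monic.
Reduced Gröbner basis: {x - 1, y - 1}.
Label its elements g_1 = x - 1, g_2 = y - 1.

Reduce p = 3y - 13 modulo G:
  leading term y: subtract (3)·g_2 from 3y - 13 → -10
  leading term 1: no divisor's leading term divides it; move -10 to the remainder.
  normal form = -10.
The normal form is nonzero, so p ∉ I. Since p minus its normal form lies in I, I + (p) = I + (r) where r = -10; decide whether this ideal is the whole ring.
Here r = -10 is a nonzero constant, hence a unit: 1 ∈ I + (p), the Gröbner basis of I + (p) is {1}, and the enlarged system has no common solution — adjoining p is inconsistent.

Adjoining 3y - 13 makes the ideal the whole ring: the system is inconsistent.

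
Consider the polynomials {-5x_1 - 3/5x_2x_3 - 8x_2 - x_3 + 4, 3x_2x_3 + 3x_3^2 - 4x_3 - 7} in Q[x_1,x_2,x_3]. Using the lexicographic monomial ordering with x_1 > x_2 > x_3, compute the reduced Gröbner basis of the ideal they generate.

G = {x_1 + 8/5x_2 - 3/25x_3^2 + 9/25x_3 - 13/25, x_2x_3 + x_3^2 - 4/3x_3 - 7/3}

f_1 = -5x_1 - 3/5x_2x_3 - 8x_2 - x_3 + 4, LT = x_1.
f_2 = 3x_2x_3 + 3x_3^2 - 4x_3 - 7, LT = x_2x_3.

The S-polynomials (S(f_1,f_2)) all reduce to 0 modulo the current basis, so we have a Gröbner basis.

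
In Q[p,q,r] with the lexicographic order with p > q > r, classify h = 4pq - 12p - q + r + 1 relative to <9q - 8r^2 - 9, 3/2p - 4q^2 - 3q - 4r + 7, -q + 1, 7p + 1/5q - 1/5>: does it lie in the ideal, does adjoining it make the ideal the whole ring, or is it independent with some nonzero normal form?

First compute the reduced Gröbner basis of I by Buchberger's algorithm.
f_1 = 9q - 8r^2 - 9, LT = q.
f_2 = 3/2p - 4q^2 - 3q - 4r + 7, LT = p.
f_3 = -q + 1, LT = q.
f_4 = 7p + 1/5q - 1/5, LT = p.

S(f_1,f_3): lcm = q. S = -8/9r^2.
  leading term r^2: no divisor's leading term divides it; move -8/9r^2 to the remainder.
  remainder -8/9r^2 ≠ 0; add k_5 = -8/9r^2 to the basis.

S(f_2,f_4): lcm = p. S = -8/3q^2 - 71/35q - 8/3r + 493/105.
  leading term q^2: subtract (-8/27q)·f_1 from -8/3q^2 - 71/35q - 8/3r + 493/105 → -64/27qr^2 - 493/105q - 8/3r + 493/105
  leading term qr^2: subtract (-64/243r^2)·f_1 from -64/27qr^2 - 493/105q - 8/3r + 493/105 → -493/105q - 512/243r^4 - 64/27r^2 - 8/3r + 493/105
  leading term q: subtract (-493/945)·f_1 from -493/105q - 512/243r^4 - 64/27r^2 - 8/3r + 493/105 → -512/243r^4 - 6184/945r^2 - 8/3r
  leading term r^4: subtract (64/27r^2)·k_5 from -512/243r^4 - 6184/945r^2 - 8/3r → -6184/945r^2 - 8/3r
  leading term r^2: subtract (773/105)·k_5 from -6184/945r^2 - 8/3r → -8/3r
  leading term r: no divisor's leading term divides it; move -8/3r to the remainder.
  remainder -8/3r ≠ 0; add k_6 = -8/3r to the basis.

The other S-polynomials (S(f_1,f_2), S(f_1,f_4), S(f_2,f_3), S(f_3,f_4), S(f_1,k_5), S(f_2,k_5), S(f_3,k_5), S(f_4,k_5), S(f_1,k_6), S(f_2,k_6), S(f_3,k_6), S(f_4,k_6), S(k_5,k_6)) all reduce to 0 modulo the current basis, so we have a Gröbner basis.
Inter-reduce: drop elements whose leading term is divisible by another's, tail-reduce, and make monic.
Reduced Gröbner basis: {p, q - 1, r}.
Label its elements g_1 = p, g_2 = q - 1, g_3 = r.

Reduce h = 4pq - 12p - q + r + 1 modulo G:
  leading term pq: subtract (4q)·g_1 from 4pq - 12p - q + r + 1 → -12p - q + r + 1
  leading term p: subtract (-12)·g_1 from -12p - q + r + 1 → -q + r + 1
  leading term q: subtract (-1)·g_2 from -q + r + 1 → r
  leading term r: subtract (1)·g_3 from r → 0
  normal form = 0.
Since the normal form is 0, h ∈ I.

4pq - 12p - q + r + 1 lies in I (it reduces to 0).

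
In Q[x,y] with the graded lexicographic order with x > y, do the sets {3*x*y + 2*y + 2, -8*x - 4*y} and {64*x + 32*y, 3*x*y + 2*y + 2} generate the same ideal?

For a fixed monomial order, each ideal has a unique reduced Gröbner basis; comparing bases decides equality.
Buchberger on the first generating set:
f_1 = 3*x*y + 2*y + 2, LT = x*y.
f_2 = -8*x - 4*y, LT = x.

S(f_1,f_2): lcm = x*y. S = -1/2*y**2 + 2/3*y + 2/3.
  leading term y**2: no divisor's leading term divides it; move -1/2*y**2 to the remainder.
  leading term y: no divisor's leading term divides it; move 2/3*y to the remainder.
  leading term 1: no divisor's leading term divides it; move 2/3 to the remainder.
  remainder -1/2*y**2 + 2/3*y + 2/3 ≠ 0; add g_3 = -1/2*y**2 + 2/3*y + 2/3 to the basis.

The other S-polynomials (S(f_1,g_3), S(f_2,g_3)) all reduce to 0 modulo the current basis, so we have a Gröbner basis.
Inter-reduce: drop elements whose leading term is divisible by another's, tail-reduce, and make monic.
Reduced Gröbner basis: {y**2 - 4/3*y - 4/3, x + 1/2*y}.

Buchberger on the second generating set:
h_1 = 64*x + 32*y, LT = x.
h_2 = 3*x*y + 2*y + 2, LT = x*y.

S(h_1,h_2): lcm = x*y. S = 1/2*y**2 - 2/3*y - 2/3.
  leading term y**2: no divisor's leading term divides it; move 1/2*y**2 to the remainder.
  leading term y: no divisor's leading term divides it; move -2/3*y to the remainder.
  leading term 1: no divisor's leading term divides it; move -2/3 to the remainder.
  remainder 1/2*y**2 - 2/3*y - 2/3 ≠ 0; add k_3 = 1/2*y**2 - 2/3*y - 2/3 to the basis.

The other S-polynomials (S(h_1,k_3), S(h_2,k_3)) all reduce to 0 modulo the current basis, so we have a Gröbner basis.
Inter-reduce: drop elements whose leading term is divisible by another's, tail-reduce, and make monic.
Reduced Gröbner basis: {y**2 - 4/3*y - 4/3, x + 1/2*y}.

These coincide, so the ideals are equal.
The same test decides containment: I ⊆ J iff every generator of I reduces to 0 modulo a Gröbner basis of J.

Yes, the ideals are equal.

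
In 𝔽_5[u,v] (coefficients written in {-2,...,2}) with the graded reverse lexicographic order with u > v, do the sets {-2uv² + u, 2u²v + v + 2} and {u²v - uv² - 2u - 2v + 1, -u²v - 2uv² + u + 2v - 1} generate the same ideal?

Yes, the ideals are equal.

Since reduced Gröbner bases are canonical representatives of ideals under a given ordering, it suffices to compute and compare them.
Buchberger on the first generating set:
f_1 = -2uv² + u, LT = uv².
f_2 = 2u²v + v + 2, LT = u²v.

S(f_1,f_2): lcm = u²v². S = 2u² + 2v² - v.
  leading term u²: no divisor's leading term divides it; move 2u² to the remainder.
  leading term v²: no divisor's leading term divides it; move 2v² to the remainder.
  leading term v: no divisor's leading term divides it; move -v to the remainder.
  remainder 2u² + 2v² - v ≠ 0; add g_3 = 2u² + 2v² - v to the basis.

S(f_1,g_3): lcm = u²v². S = -v⁴ - 2v³ + 2u².
  leading term v⁴: no divisor's leading term divides it; move -v⁴ to the remainder.
  leading term v³: no divisor's leading term divides it; move -2v³ to the remainder.
  leading term u²: subtract (1)·g_3 from 2u² → -2v² + v
  leading term v²: no divisor's leading term divides it; move -2v² to the remainder.
  leading term v: no divisor's leading term divides it; move v to the remainder.
  remainder -v⁴ - 2v³ - 2v² + v ≠ 0; add g_4 = -v⁴ - 2v³ - 2v² + v to the basis.

S(f_2,g_3): lcm = u²v. S = -v³ - 2v² - 2v + 1.
  leading term v³: no divisor's leading term divides it; move -v³ to the remainder.
  leading term v²: no divisor's leading term divides it; move -2v² to the remainder.
  leading term v: no divisor's leading term divides it; move -2v to the remainder.
  leading term 1: no divisor's leading term divides it; move 1 to the remainder.
  remainder -v³ - 2v² - 2v + 1 ≠ 0; add g_5 = -v³ - 2v² - 2v + 1 to the basis.

The other S-polynomials (S(f_1,g_4), S(f_2,g_4), S(g_3,g_4), S(f_1,g_5), S(f_2,g_5), S(g_3,g_5), S(g_4,g_5)) all reduce to 0 modulo the current basis, so we have a Gröbner basis.
Inter-reduce: drop elements whose leading term is divisible by another's, tail-reduce, and make monic.
Reduced Gröbner basis: {uv² + 2u, v³ + 2v² + 2v - 1, u² + v² + 2v}.

Buchberger on the second generating set:
h_1 = u²v - uv² - 2u - 2v + 1, LT = u²v.
h_2 = -u²v - 2uv² + u + 2v - 1, LT = u²v.

S(h_1,h_2): lcm = u²v. S = 2uv² - u.
  leading term uv²: no divisor's leading term divides it; move 2uv² to the remainder.
  leading term u: no divisor's leading term divides it; move -u to the remainder.
  remainder 2uv² - u ≠ 0; add k_3 = 2uv² - u to the basis.

S(h_1,k_3): lcm = u²v². S = -uv³ - 2u² - 2uv - 2v² + v.
  leading term uv³: subtract (2v)·k_3 from -uv³ - 2u² - 2uv - 2v² + v → -2u² - 2v² + v
  leading term u²: no divisor's leading term divides it; move -2u² to the remainder.
  leading term v²: no divisor's leading term divides it; move -2v² to the remainder.
  leading term v: no divisor's leading term divides it; move v to the remainder.
  remainder -2u² - 2v² + v ≠ 0; add k_4 = -2u² - 2v² + v to the basis.

S(h_1,k_4): lcm = u²v. S = -uv² - v³ - 2v² - 2u - 2v + 1.
  leading term uv²: subtract (2)·k_3 from -uv² - v³ - 2v² - 2u - 2v + 1 → -v³ - 2v² - 2v + 1
  leading term v³: no divisor's leading term divides it; move -v³ to the remainder.
  leading term v²: no divisor's leading term divides it; move -2v² to the remainder.
  leading term v: no divisor's leading term divides it; move -2v to the remainder.
  leading term 1: no divisor's leading term divides it; move 1 to the remainder.
  remainder -v³ - 2v² - 2v + 1 ≠ 0; add k_5 = -v³ - 2v² - 2v + 1 to the basis.

The other S-polynomials (S(h_2,k_3), S(h_2,k_4), S(k_3,k_4), S(h_1,k_5), S(h_2,k_5), S(k_3,k_5), S(k_4,k_5)) all reduce to 0 modulo the current basis, so we have a Gröbner basis.
Inter-reduce: drop elements whose leading term is divisible by another's, tail-reduce, and make monic.
Reduced Gröbner basis: {uv² + 2u, v³ + 2v² + 2v - 1, u² + v² + 2v}.

The two bases agree; hence the ideals are identical.
The choice of monomial ordering does not affect the verdict — as long as both bases are computed under the same ordering, their equality decides ideal equality.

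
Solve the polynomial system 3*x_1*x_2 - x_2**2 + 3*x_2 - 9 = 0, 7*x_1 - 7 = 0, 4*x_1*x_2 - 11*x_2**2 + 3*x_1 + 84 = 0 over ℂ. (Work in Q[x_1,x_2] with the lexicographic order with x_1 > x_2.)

Compute a lex Gröbner basis by Buchberger's algorithm.
f_1 = 3*x_1*x_2 - x_2**2 + 3*x_2 - 9, LT = x_1*x_2.
f_2 = 7*x_1 - 7, LT = x_1.
f_3 = 4*x_1*x_2 + 3*x_1 - 11*x_2**2 + 84, LT = x_1*x_2.

S(f_1,f_2): lcm = x_1*x_2. S = -1/3*x_2**2 + 2*x_2 - 3.
  reduce S modulo (f_1, f_2, f_3):
  remainder -1/3*x_2**2 + 2*x_2 - 3 ≠ 0; add h_4 = -1/3*x_2**2 + 2*x_2 - 3 to the basis.

S(f_1,f_3): lcm = x_1*x_2. S = -3/4*x_1 + 29/12*x_2**2 + x_2 - 24.
  reduce S modulo (f_1, f_2, f_3, h_4):
  remainder 31/2*x_2 - 93/2 ≠ 0; add h_5 = 31/2*x_2 - 93/2 to the basis.

The other S-polynomials (S(f_2,f_3), S(f_1,h_4), S(f_2,h_4), S(f_3,h_4), S(f_1,h_5), S(f_2,h_5), S(f_3,h_5), S(h_4,h_5)) all reduce to 0 modulo the current basis, so we have a Gröbner basis.
Inter-reduce: drop elements whose leading term is divisible by another's, tail-reduce, and make monic.
Reduced Gröbner basis: {x_1 - 1, x_2 - 3}.

A lex Gröbner basis eliminates variables successively. Here x_2 - 3 depends only on x_2, with roots {3}; lifting each root through the earlier basis elements recovers the full solutions.
  x_2 = 3: the earlier basis element becomes x_1 - 1 = 0, giving x_1 = 1 — point (1, 3).

{(1, 3)}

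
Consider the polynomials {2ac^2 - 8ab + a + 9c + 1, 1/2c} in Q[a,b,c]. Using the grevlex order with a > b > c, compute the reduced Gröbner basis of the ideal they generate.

G = {ab - 1/8a - 1/8, c}

The reduced Gröbner basis is the canonical form of the ideal for this ordering.

f_1 = 2ac^2 - 8ab + a + 9c + 1, LT = ac^2.
f_2 = 1/2c, LT = c.

S(f_1,f_2): lcm = ac^2. S = -4ab + 1/2a + 9/2c + 1/2.
  leading term ab: no divisor's leading term divides it; move -4ab to the remainder.
  leading term a: no divisor's leading term divides it; move 1/2a to the remainder.
  leading term c: subtract (9)·f_2 from 9/2c + 1/2 → 1/2
  leading term 1: no divisor's leading term divides it; move 1/2 to the remainder.
  remainder -4ab + 1/2a + 1/2 ≠ 0; add g_3 = -4ab + 1/2a + 1/2 to the basis.

S(f_1,g_3): lcm = abc^2. S = -4ab^2 + 1/8ac^2 + 1/2ab + 9/2bc + 1/8c^2 + 1/2b.
  leading term ab^2: subtract (b)·g_3 from -4ab^2 + 1/8ac^2 + 1/2ab + 9/2bc + 1/8c^2 + 1/2b → 1/8ac^2 + 9/2bc + 1/8c^2
  leading term ac^2: subtract (1/16)·f_1 from 1/8ac^2 + 9/2bc + 1/8c^2 → 1/2ab + 9/2bc + 1/8c^2 - 1/16a - 9/16c - 1/16
  leading term ab: subtract (-1/8)·g_3 from 1/2ab + 9/2bc + 1/8c^2 - 1/16a - 9/16c - 1/16 → 9/2bc + 1/8c^2 - 9/16c
  leading term bc: subtract (9b)·f_2 from 9/2bc + 1/8c^2 - 9/16c → 1/8c^2 - 9/16c
  leading term c^2: subtract (1/4c)·f_2 from 1/8c^2 - 9/16c → -9/16c
  leading term c: subtract (-9/8)·f_2 from -9/16c → 0
  remainder 0.

S(f_2,g_3): leading monomials are coprime, so the S-polynomial reduces to 0 (Buchberger's first criterion).
Every S-polynomial of the final basis reduces to 0, so we have a Gröbner basis.
Inter-reduce: drop elements whose leading term is divisible by another's, tail-reduce, and make monic.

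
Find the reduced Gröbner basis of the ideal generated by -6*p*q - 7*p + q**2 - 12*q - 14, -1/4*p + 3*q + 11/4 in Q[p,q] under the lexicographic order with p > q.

G = {p - 12*q - 11, q**2 + 162/71*q + 91/71}

f_1 = -6*p*q - 7*p + q**2 - 12*q - 14, LT = p*q.
f_2 = -1/4*p + 3*q + 11/4, LT = p.

S(f_1,f_2): lcm = p*q. S = 7/6*p + 71/6*q**2 + 13*q + 7/3.
  reduce S modulo (f_1, f_2):
  remainder 71/6*q**2 + 27*q + 91/6 ≠ 0; add g_3 = 71/6*q**2 + 27*q + 91/6 to the basis.

The other S-polynomials (S(f_1,g_3), S(f_2,g_3)) all reduce to 0 modulo the current basis, so we have a Gröbner basis.
Inter-reduce: drop elements whose leading term is divisible by another's, tail-reduce, and make monic.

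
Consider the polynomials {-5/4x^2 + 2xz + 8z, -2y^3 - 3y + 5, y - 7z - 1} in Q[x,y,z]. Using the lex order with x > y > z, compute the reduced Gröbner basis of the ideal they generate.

f_1 = -5/4x^2 + 2xz + 8z, LT = x^2.
f_2 = -2y^3 - 3y + 5, LT = y^3.
f_3 = y - 7z - 1, LT = y.

S(f_2,f_3): lcm = y^3. S = 7y^2z + y^2 + 3/2y - 5/2.
  leading term y^2z: subtract (7yz)·f_3 from 7y^2z + y^2 + 3/2y - 5/2 → y^2 + 49yz^2 + 7yz + 3/2y - 5/2
  leading term y^2: subtract (y)·f_3 from y^2 + 49yz^2 + 7yz + 3/2y - 5/2 → 49yz^2 + 14yz + 5/2y - 5/2
  leading term yz^2: subtract (49z^2)·f_3 from 49yz^2 + 14yz + 5/2y - 5/2 → 14yz + 5/2y + 343z^3 + 49z^2 - 5/2
  leading term yz: subtract (14z)·f_3 from 14yz + 5/2y + 343z^3 + 49z^2 - 5/2 → 5/2y + 343z^3 + 147z^2 + 14z - 5/2
  leading term y: subtract (5/2)·f_3 from 5/2y + 343z^3 + 147z^2 + 14z - 5/2 → 343z^3 + 147z^2 + 63/2z
  leading term z^3: no divisor's leading term divides it; move 343z^3 to the remainder.
  leading term z^2: no divisor's leading term divides it; move 147z^2 to the remainder.
  leading term z: no divisor's leading term divides it; move 63/2z to the remainder.
  remainder 343z^3 + 147z^2 + 63/2z ≠ 0; add g_4 = 343z^3 + 147z^2 + 63/2z to the basis.

The other S-polynomials (S(f_1,f_2), S(f_1,f_3), S(f_1,g_4), S(f_2,g_4), S(f_3,g_4)) all reduce to 0 modulo the current basis, so we have a Gröbner basis.
Inter-reduce: drop elements whose leading term is divisible by another's, tail-reduce, and make monic.

G = {x^2 - 8/5xz - 32/5z, y - 7z - 1, z^3 + 3/7z^2 + 9/98z}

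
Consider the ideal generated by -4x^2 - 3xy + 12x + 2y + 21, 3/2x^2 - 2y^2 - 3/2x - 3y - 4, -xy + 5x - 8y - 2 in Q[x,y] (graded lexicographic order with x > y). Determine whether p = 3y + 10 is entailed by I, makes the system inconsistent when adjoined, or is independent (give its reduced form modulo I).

Adjoining 3y + 10 makes the ideal the whole ring: the system is inconsistent.

First compute the reduced Gröbner basis of I by Buchberger's algorithm.
f_1 = -4x^2 - 3xy + 12x + 2y + 21, LT = x^2.
f_2 = 3/2x^2 - 2y^2 - 3/2x - 3y - 4, LT = x^2.
f_3 = -xy + 5x - 8y - 2, LT = xy.

S(f_1,f_2): lcm = x^2. S = 3/4xy + 4/3y^2 - 2x + 3/2y - 31/12.
  leading term xy: subtract (-3/4)·f_3 from 3/4xy + 4/3y^2 - 2x + 3/2y - 31/12 → 4/3y^2 + 7/4x - 9/2y - 49/12
  leading term y^2: no divisor's leading term divides it; move 4/3y^2 to the remainder.
  leading term x: no divisor's leading term divides it; move 7/4x to the remainder.
  leading term y: no divisor's leading term divides it; move -9/2y to the remainder.
  leading term 1: no divisor's leading term divides it; move -49/12 to the remainder.
  remainder 4/3y^2 + 7/4x - 9/2y - 49/12 ≠ 0; add h_4 = 4/3y^2 + 7/4x - 9/2y - 49/12 to the basis.

S(f_1,f_3): lcm = x^2y. S = 3/4xy^2 + 5x^2 - 11xy - 1/2y^2 - 2x - 21/4y.
  leading term xy^2: subtract (-3/4y)·f_3 from 3/4xy^2 + 5x^2 - 11xy - 1/2y^2 - 2x - 21/4y → 5x^2 - 29/4xy - 13/2y^2 - 2x - 27/4y
  leading term x^2: subtract (-5/4)·f_1 from 5x^2 - 29/4xy - 13/2y^2 - 2x - 27/4y → -11xy - 13/2y^2 + 13x - 17/4y + 105/4
  leading term xy: subtract (11)·f_3 from -11xy - 13/2y^2 + 13x - 17/4y + 105/4 → -13/2y^2 - 42x + 335/4y + 193/4
  leading term y^2: subtract (-39/8)·h_4 from -13/2y^2 - 42x + 335/4y + 193/4 → -1071/32x + 989/16y + 907/32
  leading term x: no divisor's leading term divides it; move -1071/32x to the remainder.
  leading term y: no divisor's leading term divides it; move 989/16y to the remainder.
  leading term 1: no divisor's leading term divides it; move 907/32 to the remainder.
  remainder -1071/32x + 989/16y + 907/32 ≠ 0; add h_5 = -1071/32x + 989/16y + 907/32 to the basis.

S(f_3,h_4): lcm = xy^2. S = -21/16x^2 - 13/8xy + 8y^2 + 49/16x + 2y.
  leading term x^2: subtract (21/64)·f_1 from -21/16x^2 - 13/8xy + 8y^2 + 49/16x + 2y → -41/64xy + 8y^2 - 7/8x + 43/32y - 441/64
  leading term xy: subtract (41/64)·f_3 from -41/64xy + 8y^2 - 7/8x + 43/32y - 441/64 → 8y^2 - 261/64x + 207/32y - 359/64
  leading term y^2: subtract (6)·h_4 from 8y^2 - 261/64x + 207/32y - 359/64 → -933/64x + 1071/32y + 1209/64
  leading term x: subtract (311/714)·h_5 from -933/64x + 1071/32y + 1209/64 → 4673/714y + 4673/714
  leading term y: no divisor's leading term divides it; move 4673/714y to the remainder.
  leading term 1: no divisor's leading term divides it; move 4673/714 to the remainder.
  remainder 4673/714y + 4673/714 ≠ 0; add h_6 = 4673/714y + 4673/714 to the basis.

The other S-polynomials (S(f_2,f_3), S(f_1,h_4), S(f_2,h_4), S(f_1,h_5), S(f_2,h_5), S(f_3,h_5), S(h_4,h_5), S(f_1,h_6), S(f_2,h_6), S(f_3,h_6), S(h_4,h_6), S(h_5,h_6)) all reduce to 0 modulo the current basis, so we have a Gröbner basis.
Inter-reduce: drop elements whose leading term is divisible by another's, tail-reduce, and make monic.
Reduced Gröbner basis: {x + 1, y + 1}.
Label its elements g_1 = x + 1, g_2 = y + 1.

Reduce p = 3y + 10 modulo G:
  leading term y: subtract (3)·g_2 from 3y + 10 → 7
  leading term 1: no divisor's leading term divides it; move 7 to the remainder.
  normal form = 7.
The normal form is nonzero, so p ∉ I. Since p minus its normal form lies in I, I + (p) = I + (r) where r = 7; decide whether this ideal is the whole ring.
Here r = 7 is a nonzero constant, hence a unit: 1 ∈ I + (p), the Gröbner basis of I + (p) is {1}, and the enlarged system has no common solution — adjoining p is inconsistent.

The remainder on division by a Gröbner basis is unique — it is the normal form.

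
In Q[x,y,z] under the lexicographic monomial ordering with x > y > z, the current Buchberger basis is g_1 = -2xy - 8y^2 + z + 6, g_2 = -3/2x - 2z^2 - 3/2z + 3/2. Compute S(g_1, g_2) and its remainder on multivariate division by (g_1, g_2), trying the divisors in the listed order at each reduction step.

S(g_1, g_2) = 4y^2 - 4/3yz^2 - yz + y - 1/2z - 3; remainder on division = 4y^2 - 4/3yz^2 - yz + y - 1/2z - 3.

lcm(LM(g_1), LM(g_2)) = xy.
S = (lcm/LT(g_1))·g_1 − (lcm/LT(g_2))·g_2 = 4y^2 - 4/3yz^2 - yz + y - 1/2z - 3.
Reduce S modulo (g_1, g_2) in that order:
  leading term y^2: no divisor's leading term divides it; move 4y^2 to the remainder.
  leading term yz^2: no divisor's leading term divides it; move -4/3yz^2 to the remainder.
  leading term yz: no divisor's leading term divides it; move -yz to the remainder.
  leading term y: no divisor's leading term divides it; move y to the remainder.
  leading term z: no divisor's leading term divides it; move -1/2z to the remainder.
  leading term 1: no divisor's leading term divides it; move -3 to the remainder.
The remainder 4y^2 - 4/3yz^2 - yz + y - 1/2z - 3 is nonzero, so it would be added as the next basis element.
This is the inner loop of Buchberger's algorithm — each nonzero remainder becomes a new basis element.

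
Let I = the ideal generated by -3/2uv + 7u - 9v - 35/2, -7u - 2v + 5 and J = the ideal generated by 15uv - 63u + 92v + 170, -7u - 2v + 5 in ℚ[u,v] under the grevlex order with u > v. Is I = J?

For a fixed monomial order, each ideal has a unique reduced Gröbner basis; comparing bases decides equality.
Buchberger on the first generating set:
f_1 = -3/2uv + 7u - 9v - 35/2, LT = uv.
f_2 = -7u - 2v + 5, LT = u.

S(f_1,f_2): lcm = uv. S = -2/7v² - 14/3u + 47/7v + 35/3.
  leading term v²: no divisor's leading term divides it; move -2/7v² to the remainder.
  leading term u: subtract (⅔)·f_2 from -14/3u + 47/7v + 35/3 → 169/21v + 25/3
  leading term v: no divisor's leading term divides it; move 169/21v to the remainder.
  leading term 1: no divisor's leading term divides it; move 25/3 to the remainder.
  remainder -2/7v² + 169/21v + 25/3 ≠ 0; add g_3 = -2/7v² + 169/21v + 25/3 to the basis.

The other S-polynomials (S(f_1,g_3), S(f_2,g_3)) all reduce to 0 modulo the current basis, so we have a Gröbner basis.
Inter-reduce: drop elements whose leading term is divisible by another's, tail-reduce, and make monic.
Reduced Gröbner basis: {v² - 169/6v - 175/6, u + 2/7v - 5/7}.

Buchberger on the second generating set:
h_1 = 15uv - 63u + 92v + 170, LT = uv.
h_2 = -7u - 2v + 5, LT = u.

S(h_1,h_2): lcm = uv. S = -2/7v² - 21/5u + 719/105v + 34/3.
  leading term v²: no divisor's leading term divides it; move -2/7v² to the remainder.
  leading term u: subtract (⅗)·h_2 from -21/5u + 719/105v + 34/3 → 169/21v + 25/3
  leading term v: no divisor's leading term divides it; move 169/21v to the remainder.
  leading term 1: no divisor's leading term divides it; move 25/3 to the remainder.
  remainder -2/7v² + 169/21v + 25/3 ≠ 0; add k_3 = -2/7v² + 169/21v + 25/3 to the basis.

The other S-polynomials (S(h_1,k_3), S(h_2,k_3)) all reduce to 0 modulo the current basis, so we have a Gröbner basis.
Inter-reduce: drop elements whose leading term is divisible by another's, tail-reduce, and make monic.
Reduced Gröbner basis: {v² - 169/6v - 175/6, u + 2/7v - 5/7}.

Same reduced basis, so the two generating sets span the same ideal.

Yes, the ideals are equal.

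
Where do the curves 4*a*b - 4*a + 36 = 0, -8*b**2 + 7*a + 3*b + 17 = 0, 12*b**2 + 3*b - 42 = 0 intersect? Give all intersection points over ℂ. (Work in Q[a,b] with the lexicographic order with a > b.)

{(3, -2)}

Compute a lex Gröbner basis by Buchberger's algorithm.
f_1 = 4*a*b - 4*a + 36, LT = a*b.
f_2 = 7*a - 8*b**2 + 3*b + 17, LT = a.
f_3 = 12*b**2 + 3*b - 42, LT = b**2.

S(f_1,f_2): lcm = a*b. S = -a + 8/7*b**3 - 3/7*b**2 - 17/7*b + 9.
  leading term a: subtract (-1/7)·f_2 from -a + 8/7*b**3 - 3/7*b**2 - 17/7*b + 9 → 8/7*b**3 - 11/7*b**2 - 2*b + 80/7
  leading term b**3: subtract (2/21*b)·f_3 from 8/7*b**3 - 11/7*b**2 - 2*b + 80/7 → -13/7*b**2 + 2*b + 80/7
  leading term b**2: subtract (-13/84)·f_3 from -13/7*b**2 + 2*b + 80/7 → 69/28*b + 69/14
  leading term b: no divisor's leading term divides it; move 69/28*b to the remainder.
  leading term 1: no divisor's leading term divides it; move 69/14 to the remainder.
  remainder 69/28*b + 69/14 ≠ 0; add h_4 = 69/28*b + 69/14 to the basis.

The other S-polynomials (S(f_1,f_3), S(f_2,f_3), S(f_1,h_4), S(f_2,h_4), S(f_3,h_4)) all reduce to 0 modulo the current basis, so we have a Gröbner basis.
Inter-reduce: drop elements whose leading term is divisible by another's, tail-reduce, and make monic.
Reduced Gröbner basis: {a - 3, b + 2}.

Elimination: the polynomial b + 2 lies in the elimination ideal for b, so b ∈ {-2}. For each such b, the remaining basis elements (now univariate) give the rest of the solution.
  b = -2: the earlier basis element becomes a - 3 = 0, giving a = 3 — point (3, -2).
Check: every point annihilates each of the original generators.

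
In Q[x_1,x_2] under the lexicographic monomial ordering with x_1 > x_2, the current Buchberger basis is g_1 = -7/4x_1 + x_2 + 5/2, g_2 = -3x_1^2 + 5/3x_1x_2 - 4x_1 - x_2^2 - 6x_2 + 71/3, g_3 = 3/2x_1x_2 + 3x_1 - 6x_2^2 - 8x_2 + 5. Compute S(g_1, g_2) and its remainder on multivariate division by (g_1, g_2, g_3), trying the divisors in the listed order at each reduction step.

S(g_1, g_2) = -1/63x_1x_2 - 58/21x_1 - 1/3x_2^2 - 2x_2 + 71/9; remainder on division = -151/441x_2^2 - 1588/441x_2 + 1739/441.

lcm(LM(g_1), LM(g_2)) = x_1^2.
S = (lcm/LT(g_1))·g_1 − (lcm/LT(g_2))·g_2 = -1/63x_1x_2 - 58/21x_1 - 1/3x_2^2 - 2x_2 + 71/9.
Reduce S modulo (g_1, g_2, g_3) in that order:
  leading term x_1x_2: subtract (4/441x_2)·g_1 from -1/63x_1x_2 - 58/21x_1 - 1/3x_2^2 - 2x_2 + 71/9 → -58/21x_1 - 151/441x_2^2 - 892/441x_2 + 71/9
  leading term x_1: subtract (232/147)·g_1 from -58/21x_1 - 151/441x_2^2 - 892/441x_2 + 71/9 → -151/441x_2^2 - 1588/441x_2 + 1739/441
  leading term x_2^2: no divisor's leading term divides it; move -151/441x_2^2 to the remainder.
  leading term x_2: no divisor's leading term divides it; move -1588/441x_2 to the remainder.
  leading term 1: no divisor's leading term divides it; move 1739/441 to the remainder.
The remainder -151/441x_2^2 - 1588/441x_2 + 1739/441 is nonzero, so it would be added as the next basis element.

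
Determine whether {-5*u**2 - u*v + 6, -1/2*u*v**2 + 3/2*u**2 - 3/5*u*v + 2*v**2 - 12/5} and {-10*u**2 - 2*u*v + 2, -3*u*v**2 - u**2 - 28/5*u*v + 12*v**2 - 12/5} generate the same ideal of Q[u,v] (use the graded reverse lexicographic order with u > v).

No, the ideals differ.

Two ideals are equal iff their reduced Gröbner bases coincide (the reduced basis is unique for a fixed ordering).
Buchberger on the first generating set:
f_1 = -5*u**2 - u*v + 6, LT = u**2.
f_2 = -1/2*u*v**2 + 3/2*u**2 - 3/5*u*v + 2*v**2 - 12/5, LT = u*v**2.

S(f_1,f_2): lcm = u**2*v**2. S = 1/5*u*v**3 + 3*u**3 - 6/5*u**2*v + 4*u*v**2 - 6/5*v**2 - 24/5*u.
  leading term u*v**3: subtract (-2/5*v)·f_2 from 1/5*u*v**3 + 3*u**3 - 6/5*u**2*v + 4*u*v**2 - 6/5*v**2 - 24/5*u → 3*u**3 - 3/5*u**2*v + 94/25*u*v**2 + 4/5*v**3 - 6/5*v**2 - 24/5*u - 24/25*v
  leading term u**3: subtract (-3/5*u)·f_1 from 3*u**3 - 3/5*u**2*v + 94/25*u*v**2 + 4/5*v**3 - 6/5*v**2 - 24/5*u - 24/25*v → -6/5*u**2*v + 94/25*u*v**2 + 4/5*v**3 - 6/5*v**2 - 6/5*u - 24/25*v
  leading term u**2*v: subtract (6/25*v)·f_1 from -6/5*u**2*v + 94/25*u*v**2 + 4/5*v**3 - 6/5*v**2 - 6/5*u - 24/25*v → 4*u*v**2 + 4/5*v**3 - 6/5*v**2 - 6/5*u - 12/5*v
  leading term u*v**2: subtract (-8)·f_2 from 4*u*v**2 + 4/5*v**3 - 6/5*v**2 - 6/5*u - 12/5*v → 4/5*v**3 + 12*u**2 - 24/5*u*v + 74/5*v**2 - 6/5*u - 12/5*v - 96/5
  leading term v**3: no divisor's leading term divides it; move 4/5*v**3 to the remainder.
  leading term u**2: subtract (-12/5)·f_1 from 12*u**2 - 24/5*u*v + 74/5*v**2 - 6/5*u - 12/5*v - 96/5 → -36/5*u*v + 74/5*v**2 - 6/5*u - 12/5*v - 24/5
  leading term u*v: no divisor's leading term divides it; move -36/5*u*v to the remainder.
  leading term v**2: no divisor's leading term divides it; move 74/5*v**2 to the remainder.
  leading term u: no divisor's leading term divides it; move -6/5*u to the remainder.
  leading term v: no divisor's leading term divides it; move -12/5*v to the remainder.
  leading term 1: no divisor's leading term divides it; move -24/5 to the remainder.
  remainder 4/5*v**3 - 36/5*u*v + 74/5*v**2 - 6/5*u - 12/5*v - 24/5 ≠ 0; add g_3 = 4/5*v**3 - 36/5*u*v + 74/5*v**2 - 6/5*u - 12/5*v - 24/5 to the basis.

S(f_1,g_3): leading monomials are coprime, so the S-polynomial reduces to 0 (Buchberger's first criterion).
S(f_2,g_3): lcm = u*v**3. S = 6*u**2*v - 173/10*u*v**2 - 4*v**3 + 3/2*u**2 + 3*u*v + 6*u + 24/5*v.
  leading term u**2*v: subtract (-6/5*v)·f_1 from 6*u**2*v - 173/10*u*v**2 - 4*v**3 + 3/2*u**2 + 3*u*v + 6*u + 24/5*v → -37/2*u*v**2 - 4*v**3 + 3/2*u**2 + 3*u*v + 6*u + 12*v
  leading term u*v**2: subtract (37)·f_2 from -37/2*u*v**2 - 4*v**3 + 3/2*u**2 + 3*u*v + 6*u + 12*v → -4*v**3 - 54*u**2 + 126/5*u*v - 74*v**2 + 6*u + 12*v + 444/5
  leading term v**3: subtract (-5)·g_3 from -4*v**3 - 54*u**2 + 126/5*u*v - 74*v**2 + 6*u + 12*v + 444/5 → -54*u**2 - 54/5*u*v + 324/5
  leading term u**2: subtract (54/5)·f_1 from -54*u**2 - 54/5*u*v + 324/5 → 0
  remainder 0.

Every S-polynomial of the final basis reduces to 0, so we have a Gröbner basis.
Inter-reduce: drop elements whose leading term is divisible by another's, tail-reduce, and make monic.
Reduced Gröbner basis: {u*v**2 + 9/5*u*v - 4*v**2 + 6/5, v**3 - 9*u*v + 37/2*v**2 - 3/2*u - 3*v - 6, u**2 + 1/5*u*v - 6/5}.

Buchberger on the second generating set:
h_1 = -10*u**2 - 2*u*v + 2, LT = u**2.
h_2 = -3*u*v**2 - u**2 - 28/5*u*v + 12*v**2 - 12/5, LT = u*v**2.

S(h_1,h_2): lcm = u**2*v**2. S = 1/5*u*v**3 - 1/3*u**3 - 28/15*u**2*v + 4*u*v**2 - 1/5*v**2 - 4/5*u.
  leading term u*v**3: subtract (-1/15*v)·h_2 from 1/5*u*v**3 - 1/3*u**3 - 28/15*u**2*v + 4*u*v**2 - 1/5*v**2 - 4/5*u → -1/3*u**3 - 29/15*u**2*v + 272/75*u*v**2 + 4/5*v**3 - 1/5*v**2 - 4/5*u - 4/25*v
  leading term u**3: subtract (1/30*u)·h_1 from -1/3*u**3 - 29/15*u**2*v + 272/75*u*v**2 + 4/5*v**3 - 1/5*v**2 - 4/5*u - 4/25*v → -28/15*u**2*v + 272/75*u*v**2 + 4/5*v**3 - 1/5*v**2 - 13/15*u - 4/25*v
  leading term u**2*v: subtract (14/75*v)·h_1 from -28/15*u**2*v + 272/75*u*v**2 + 4/5*v**3 - 1/5*v**2 - 13/15*u - 4/25*v → 4*u*v**2 + 4/5*v**3 - 1/5*v**2 - 13/15*u - 8/15*v
  leading term u*v**2: subtract (-4/3)·h_2 from 4*u*v**2 + 4/5*v**3 - 1/5*v**2 - 13/15*u - 8/15*v → 4/5*v**3 - 4/3*u**2 - 112/15*u*v + 79/5*v**2 - 13/15*u - 8/15*v - 16/5
  leading term v**3: no divisor's leading term divides it; move 4/5*v**3 to the remainder.
  leading term u**2: subtract (2/15)·h_1 from -4/3*u**2 - 112/15*u*v + 79/5*v**2 - 13/15*u - 8/15*v - 16/5 → -36/5*u*v + 79/5*v**2 - 13/15*u - 8/15*v - 52/15
  leading term u*v: no divisor's leading term divides it; move -36/5*u*v to the remainder.
  leading term v**2: no divisor's leading term divides it; move 79/5*v**2 to the remainder.
  leading term u: no divisor's leading term divides it; move -13/15*u to the remainder.
  leading term v: no divisor's leading term divides it; move -8/15*v to the remainder.
  leading term 1: no divisor's leading term divides it; move -52/15 to the remainder.
  remainder 4/5*v**3 - 36/5*u*v + 79/5*v**2 - 13/15*u - 8/15*v - 52/15 ≠ 0; add k_3 = 4/5*v**3 - 36/5*u*v + 79/5*v**2 - 13/15*u - 8/15*v - 52/15 to the basis.

S(h_1,k_3): leading monomials are coprime, so the S-polynomial reduces to 0 (Buchberger's first criterion).
S(h_2,k_3): lcm = u*v**3. S = 28/3*u**2*v - 1073/60*u*v**2 - 4*v**3 + 13/12*u**2 + 2/3*u*v + 13/3*u + 4/5*v.
  leading term u**2*v: subtract (-14/15*v)·h_1 from 28/3*u**2*v - 1073/60*u*v**2 - 4*v**3 + 13/12*u**2 + 2/3*u*v + 13/3*u + 4/5*v → -79/4*u*v**2 - 4*v**3 + 13/12*u**2 + 2/3*u*v + 13/3*u + 8/3*v
  leading term u*v**2: subtract (79/12)·h_2 from -79/4*u*v**2 - 4*v**3 + 13/12*u**2 + 2/3*u*v + 13/3*u + 8/3*v → -4*v**3 + 23/3*u**2 + 563/15*u*v - 79*v**2 + 13/3*u + 8/3*v + 79/5
  leading term v**3: subtract (-5)·k_3 from -4*v**3 + 23/3*u**2 + 563/15*u*v - 79*v**2 + 13/3*u + 8/3*v + 79/5 → 23/3*u**2 + 23/15*u*v - 23/15
  leading term u**2: subtract (-23/30)·h_1 from 23/3*u**2 + 23/15*u*v - 23/15 → 0
  remainder 0.

Every S-polynomial of the final basis reduces to 0, so we have a Gröbner basis.
Inter-reduce: drop elements whose leading term is divisible by another's, tail-reduce, and make monic.
Reduced Gröbner basis: {u*v**2 + 9/5*u*v - 4*v**2 + 13/15, v**3 - 9*u*v + 79/4*v**2 - 13/12*u - 2/3*v - 13/3, u**2 + 1/5*u*v - 1/5}.

These differ, so the ideals are not equal.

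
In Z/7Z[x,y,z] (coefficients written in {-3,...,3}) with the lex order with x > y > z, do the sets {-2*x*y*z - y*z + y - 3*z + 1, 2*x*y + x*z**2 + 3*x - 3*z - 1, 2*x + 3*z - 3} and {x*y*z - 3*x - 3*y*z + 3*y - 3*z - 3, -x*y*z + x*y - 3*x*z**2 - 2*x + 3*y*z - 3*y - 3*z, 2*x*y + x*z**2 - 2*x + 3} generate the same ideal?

Two ideals are equal iff their reduced Gröbner bases coincide (the reduced basis is unique for a fixed ordering).
Buchberger on the first generating set:
f_1 = -2*x*y*z - y*z + y - 3*z + 1, LT = x*y*z.
f_2 = 2*x*y + x*z**2 + 3*x - 3*z - 1, LT = x*y.
f_3 = 2*x + 3*z - 3, LT = x.

S(f_1,f_2): lcm = x*y*z. S = 3*x*z**3 + 2*x*z - 3*y*z + 3*y - 2*z**2 + 2*z + 3.
  reduce S modulo (f_1, f_2, f_3):
  remainder -3*y*z + 3*y - z**4 + z**3 + 2*z**2 - 2*z + 3 ≠ 0; add g_4 = -3*y*z + 3*y - z**4 + z**3 + 2*z**2 - 2*z + 3 to the basis.

S(f_1,f_3): lcm = x*y*z. S = 2*y*z**2 + 2*y*z + 3*y - 2*z + 3.
  reduce S modulo (f_1, f_2, f_3, g_4):
  remainder -3*z**5 - 3*z**4 - 2*z**3 - z**2 + 2*z ≠ 0; add g_5 = -3*z**5 - 3*z**4 - 2*z**3 - z**2 + 2*z to the basis.

S(f_2,f_3): lcm = x*y. S = -3*x*z**2 - 2*x + 2*y*z - 2*y + 2*z + 3.
  reduce S modulo (f_1, f_2, f_3, g_4, g_5):
  remainder -3*z**4 - 3*z**3 - 2*z**2 - z + 2 ≠ 0; add g_6 = -3*z**4 - 3*z**3 - 2*z**2 - z + 2 to the basis.

S(g_4,g_5): lcm = y*z**5. S = -2*y*z**4 - 3*y*z**3 + 2*y*z**2 + 3*y*z - 2*z**8 + 2*z**7 - 3*z**6 + 3*z**5 - z**4.
  reduce S modulo (f_1, f_2, f_3, g_4, g_5, g_6):
  remainder -z**3 - 2*z**2 + 2*z - 3 ≠ 0; add g_7 = -z**3 - 2*z**2 + 2*z - 3 to the basis.

S(g_4,g_7): lcm = y*z**3. S = -3*y*z**2 + 2*y*z - 3*y - 2*z**6 + 2*z**5 - 3*z**4 + 3*z**3 - z**2.
  reduce S modulo (f_1, f_2, f_3, g_4, g_5, g_6, g_7):
  remainder 3*y - 3*z**2 - 3*z + 3 ≠ 0; add g_8 = 3*y - 3*z**2 - 3*z + 3 to the basis.

The other S-polynomials (S(f_1,g_4), S(f_2,g_4), S(f_3,g_4), S(f_1,g_5), S(f_2,g_5), S(f_3,g_5), S(f_1,g_6), S(f_2,g_6), S(f_3,g_6), S(g_4,g_6), S(g_5,g_6), S(f_1,g_7), S(f_2,g_7), S(f_3,g_7), S(g_5,g_7), S(g_6,g_7), S(f_1,g_8), S(f_2,g_8), S(f_3,g_8), S(g_4,g_8), S(g_5,g_8), S(g_6,g_8), S(g_7,g_8)) all reduce to 0 modulo the current basis, so we have a Gröbner basis.
Inter-reduce: drop elements whose leading term is divisible by another's, tail-reduce, and make monic.
Reduced Gröbner basis: {x - 2*z + 2, y - z**2 - z + 1, z**3 + 2*z**2 - 2*z + 3}.

Buchberger on the second generating set:
h_1 = x*y*z - 3*x - 3*y*z + 3*y - 3*z - 3, LT = x*y*z.
h_2 = -x*y*z + x*y - 3*x*z**2 - 2*x + 3*y*z - 3*y - 3*z, LT = x*y*z.
h_3 = 2*x*y + x*z**2 - 2*x + 3, LT = x*y.

S(h_1,h_2): lcm = x*y*z. S = x*y - 3*x*z**2 + 2*x + z - 3.
  reduce S modulo (h_1, h_2, h_3):
  remainder 3*x + z - 1 ≠ 0; add k_4 = 3*x + z - 1 to the basis.

S(h_1,h_3): lcm = x*y*z. S = 3*x*z**3 + x*z - 3*x - 3*y*z + 3*y - z - 3.
  reduce S modulo (h_1, h_2, h_3, k_4):
  remainder -3*y*z + 3*y - z**4 + z**3 + 2*z**2 - 2*z + 3 ≠ 0; add k_5 = -3*y*z + 3*y - z**4 + z**3 + 2*z**2 - 2*z + 3 to the basis.

S(h_1,k_4): lcm = x*y*z. S = -3*x + 2*y*z**2 + 2*y*z + 3*y - 3*z - 3.
  reduce S modulo (h_1, h_2, h_3, k_4, k_5):
  remainder -3*z**5 - 3*z**4 - 2*z**3 - z**2 + 2*z ≠ 0; add k_6 = -3*z**5 - 3*z**4 - 2*z**3 - z**2 + 2*z to the basis.

S(h_3,k_4): lcm = x*y. S = -3*x*z**2 - x + 2*y*z - 2*y - 2.
  reduce S modulo (h_1, h_2, h_3, k_4, k_5, k_6):
  remainder -3*z**4 - 3*z**3 - 2*z**2 - z + 2 ≠ 0; add k_7 = -3*z**4 - 3*z**3 - 2*z**2 - z + 2 to the basis.

S(k_5,k_6): lcm = y*z**5. S = -2*y*z**4 - 3*y*z**3 + 2*y*z**2 + 3*y*z - 2*z**8 + 2*z**7 - 3*z**6 + 3*z**5 - z**4.
  reduce S modulo (h_1, h_2, h_3, k_4, k_5, k_6, k_7):
  remainder -z**3 - 2*z**2 + 2*z - 3 ≠ 0; add k_8 = -z**3 - 2*z**2 + 2*z - 3 to the basis.

S(k_5,k_8): lcm = y*z**3. S = -3*y*z**2 + 2*y*z - 3*y - 2*z**6 + 2*z**5 - 3*z**4 + 3*z**3 - z**2.
  reduce S modulo (h_1, h_2, h_3, k_4, k_5, k_6, k_7, k_8):
  remainder 3*y - 3*z**2 - 3*z + 3 ≠ 0; add k_9 = 3*y - 3*z**2 - 3*z + 3 to the basis.

The other S-polynomials (S(h_2,h_3), S(h_2,k_4), S(h_1,k_5), S(h_2,k_5), S(h_3,k_5), S(k_4,k_5), S(h_1,k_6), S(h_2,k_6), S(h_3,k_6), S(k_4,k_6), S(h_1,k_7), S(h_2,k_7), S(h_3,k_7), S(k_4,k_7), S(k_5,k_7), S(k_6,k_7), S(h_1,k_8), S(h_2,k_8), S(h_3,k_8), S(k_4,k_8), S(k_6,k_8), S(k_7,k_8), S(h_1,k_9), S(h_2,k_9), S(h_3,k_9), S(k_4,k_9), S(k_5,k_9), S(k_6,k_9), S(k_7,k_9), S(k_8,k_9)) all reduce to 0 modulo the current basis, so we have a Gröbner basis.
Inter-reduce: drop elements whose leading term is divisible by another's, tail-reduce, and make monic.
Reduced Gröbner basis: {x - 2*z + 2, y - z**2 - z + 1, z**3 + 2*z**2 - 2*z + 3}.

Same reduced basis, so the two generating sets span the same ideal.

Yes, the ideals are equal.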